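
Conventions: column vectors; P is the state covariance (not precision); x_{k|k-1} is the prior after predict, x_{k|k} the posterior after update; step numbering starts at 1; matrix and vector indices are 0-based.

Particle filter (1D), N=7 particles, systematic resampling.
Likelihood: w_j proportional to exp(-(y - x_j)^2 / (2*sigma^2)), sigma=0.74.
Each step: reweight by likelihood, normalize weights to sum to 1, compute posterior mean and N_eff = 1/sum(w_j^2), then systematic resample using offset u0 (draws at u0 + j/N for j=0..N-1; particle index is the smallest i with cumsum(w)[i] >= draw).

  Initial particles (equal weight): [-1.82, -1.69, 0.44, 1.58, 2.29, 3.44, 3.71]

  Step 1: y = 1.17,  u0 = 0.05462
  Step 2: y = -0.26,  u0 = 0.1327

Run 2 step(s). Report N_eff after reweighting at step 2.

N_eff = 3.4331

step 1: w=[0.0002, 0.0003, 0.3409, 0.4757, 0.1764, 0.0050, 0.0015]  mean=1.3276  Neff=2.6766  idx=[2, 2, 2, 3, 3, 3, 4]
step 2: w=[0.3108, 0.3108, 0.3108, 0.0221, 0.0221, 0.0221, 0.0013]  mean=0.5179  Neff=3.4331  idx=[0, 0, 1, 1, 2, 2, 5]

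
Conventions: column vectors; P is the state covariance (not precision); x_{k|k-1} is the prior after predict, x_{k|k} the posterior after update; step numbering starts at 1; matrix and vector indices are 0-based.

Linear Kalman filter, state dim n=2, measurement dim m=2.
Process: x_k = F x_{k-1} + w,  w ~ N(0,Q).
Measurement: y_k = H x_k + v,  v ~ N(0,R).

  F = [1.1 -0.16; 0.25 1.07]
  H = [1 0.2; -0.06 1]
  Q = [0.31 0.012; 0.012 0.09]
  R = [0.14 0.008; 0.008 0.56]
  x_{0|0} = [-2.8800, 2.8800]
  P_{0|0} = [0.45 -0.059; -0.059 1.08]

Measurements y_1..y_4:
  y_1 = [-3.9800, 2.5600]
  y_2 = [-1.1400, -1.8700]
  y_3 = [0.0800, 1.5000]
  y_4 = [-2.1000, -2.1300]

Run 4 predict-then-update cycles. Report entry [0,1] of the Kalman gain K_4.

K[0,1] = -0.0805

step 1: x^-=[-3.6288, 2.3616]  P^-=[0.9029 -0.1162; -0.1162 1.3231]  S=[1.0493 0.1036; 0.1036 1.9002]  K=[0.8517 -0.1361; 0.0727 0.6960]  nu=[-0.8235, -0.0193]  x^+=[-4.3276, 2.2883]  P^+=[0.1305 -0.0616; -0.0616 0.3866]
step 2: x^-=[-5.1265, 1.3666]  P^-=[0.4994 -0.0883; -0.0883 0.5079]  S=[0.6244 -0.0077; -0.0077 1.0803]  K=[0.7703 -0.1040; 0.0270 0.4752]  nu=[3.7132, -3.5442]  x^+=[-1.8976, -0.2173]  P^+=[0.1160 -0.0451; -0.0451 0.2636]
step 3: x^-=[-2.0526, -0.7069]  P^-=[0.4730 -0.0525; -0.0525 0.3749]  S=[0.6070 0.0027; 0.0027 0.9429]  K=[0.7624 -0.0880; 0.0352 0.4009]  nu=[2.2739, 2.0837]  x^+=[-0.5024, 0.2084]  P^+=[0.1133 -0.0364; -0.0364 0.2226]
step 4: x^-=[-0.5860, 0.0974]  P^-=[0.4656 -0.0363; -0.0363 0.3325]  S=[0.6044 0.0107; 0.0107 0.8985]  K=[0.7598 -0.0805; 0.0434 0.3719]  nu=[-1.5335, -2.2626]  x^+=[-1.5689, -0.8106]  P^+=[0.1122 -0.0323; -0.0323 0.2067]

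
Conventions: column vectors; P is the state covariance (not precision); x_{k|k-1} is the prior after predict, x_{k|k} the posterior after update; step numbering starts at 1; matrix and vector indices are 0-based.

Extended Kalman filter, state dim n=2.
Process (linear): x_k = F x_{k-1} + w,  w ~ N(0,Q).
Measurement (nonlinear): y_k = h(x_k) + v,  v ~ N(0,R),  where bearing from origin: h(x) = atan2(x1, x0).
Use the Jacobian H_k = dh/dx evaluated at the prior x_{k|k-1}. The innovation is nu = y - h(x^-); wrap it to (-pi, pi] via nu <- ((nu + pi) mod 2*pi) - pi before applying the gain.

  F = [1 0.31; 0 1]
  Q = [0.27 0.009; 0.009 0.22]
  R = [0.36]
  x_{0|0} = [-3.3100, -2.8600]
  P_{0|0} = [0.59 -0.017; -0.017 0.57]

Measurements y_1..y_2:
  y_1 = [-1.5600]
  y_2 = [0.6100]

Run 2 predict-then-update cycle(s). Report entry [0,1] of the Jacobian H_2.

step 1: x^-=[-4.1966, -2.8600]  P^-=[0.9042 0.1687; 0.1687 0.7900]  H_jac=[0.1109 -0.1627]  S=[0.3859]  K=[0.1887; -0.2846]  nu=[0.9834]  x^+=[-4.0111, -3.1399]  P^+=[0.8905 0.1894; 0.1894 0.7587]
step 2: x^-=[-4.9844, -3.1399]  P^-=[1.3509 0.4336; 0.4336 0.9787]  H_jac=[0.0905 -0.1436]  S=[0.3800]  K=[0.1577; -0.2667]  nu=[-3.0937]  x^+=[-5.4724, -2.3148]  P^+=[1.3414 0.4496; 0.4496 0.9517]

H_jac[0,1] = -0.1436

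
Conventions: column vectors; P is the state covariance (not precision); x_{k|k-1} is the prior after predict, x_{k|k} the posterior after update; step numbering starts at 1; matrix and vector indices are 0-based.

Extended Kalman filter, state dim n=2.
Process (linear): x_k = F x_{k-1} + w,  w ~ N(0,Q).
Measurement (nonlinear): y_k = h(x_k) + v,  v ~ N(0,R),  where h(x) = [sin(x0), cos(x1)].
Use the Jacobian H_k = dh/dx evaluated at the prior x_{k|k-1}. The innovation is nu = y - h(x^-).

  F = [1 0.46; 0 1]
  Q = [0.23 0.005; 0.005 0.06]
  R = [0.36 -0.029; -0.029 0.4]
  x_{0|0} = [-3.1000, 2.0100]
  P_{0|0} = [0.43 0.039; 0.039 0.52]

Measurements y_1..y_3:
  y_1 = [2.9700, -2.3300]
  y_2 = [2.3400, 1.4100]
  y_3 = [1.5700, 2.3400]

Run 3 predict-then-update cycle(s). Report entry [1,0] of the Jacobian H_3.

H_jac[1,0] = 0.0000

step 1: x^-=[-2.1754, 2.0100]  P^-=[0.8059 0.2832; 0.2832 0.5800]  H_jac=[-0.5684 0.0000; 0.0000 -0.9051]  S=[0.6204 0.1167; 0.1167 0.8751]  K=[-0.7009 -0.1994; -0.1504 -0.5798]  nu=[3.7927, -1.9048]  x^+=[-4.4538, 2.5439]  P^+=[0.4337 0.0657; 0.0657 0.2514]
step 2: x^-=[-3.2836, 2.5439]  P^-=[0.7773 0.1863; 0.1863 0.3114]  H_jac=[-0.9899 0.0000; 0.0000 -0.5627]  S=[1.1218 0.0748; 0.0748 0.4986]  K=[-0.6788 -0.1085; -0.1424 -0.3301]  nu=[2.1985, 2.2366]  x^+=[-5.0184, 1.4925]  P^+=[0.2437 0.0421; 0.0421 0.2273]
step 3: x^-=[-4.3319, 1.4925]  P^-=[0.5605 0.1517; 0.1517 0.2873]  H_jac=[-0.3714 0.0000; 0.0000 -0.9969]  S=[0.4373 0.0272; 0.0272 0.6855]  K=[-0.4635 -0.2022; -0.1031 -0.4137]  nu=[0.6415, 2.2618]  x^+=[-5.0866, 0.4906]  P^+=[0.4335 0.0677; 0.0677 0.1630]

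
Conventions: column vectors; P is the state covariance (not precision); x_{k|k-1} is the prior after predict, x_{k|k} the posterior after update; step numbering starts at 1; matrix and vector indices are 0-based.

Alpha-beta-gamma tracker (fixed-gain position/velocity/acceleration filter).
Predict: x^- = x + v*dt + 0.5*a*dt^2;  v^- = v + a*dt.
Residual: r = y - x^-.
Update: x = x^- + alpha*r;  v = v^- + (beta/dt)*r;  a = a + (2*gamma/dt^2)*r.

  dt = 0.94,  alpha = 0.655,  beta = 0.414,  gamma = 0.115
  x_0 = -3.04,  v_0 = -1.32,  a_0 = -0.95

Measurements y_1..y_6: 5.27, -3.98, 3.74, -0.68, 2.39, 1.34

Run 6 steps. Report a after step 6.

step 1: x_pred=-4.7005  r=9.9705  x^+=1.8302  v^+=2.1783  a^+=1.6453
step 2: x_pred=4.6046  r=-8.5846  x^+=-1.0183  v^+=-0.0560  a^+=-0.5893
step 3: x_pred=-1.3313  r=5.0713  x^+=1.9904  v^+=1.6236  a^+=0.7308
step 4: x_pred=3.8394  r=-4.5194  x^+=0.8792  v^+=0.3201  a^+=-0.4456
step 5: x_pred=0.9832  r=1.4068  x^+=1.9047  v^+=0.5208  a^+=-0.0794
step 6: x_pred=2.3591  r=-1.0191  x^+=1.6916  v^+=-0.0027  a^+=-0.3447

a_post = -0.3447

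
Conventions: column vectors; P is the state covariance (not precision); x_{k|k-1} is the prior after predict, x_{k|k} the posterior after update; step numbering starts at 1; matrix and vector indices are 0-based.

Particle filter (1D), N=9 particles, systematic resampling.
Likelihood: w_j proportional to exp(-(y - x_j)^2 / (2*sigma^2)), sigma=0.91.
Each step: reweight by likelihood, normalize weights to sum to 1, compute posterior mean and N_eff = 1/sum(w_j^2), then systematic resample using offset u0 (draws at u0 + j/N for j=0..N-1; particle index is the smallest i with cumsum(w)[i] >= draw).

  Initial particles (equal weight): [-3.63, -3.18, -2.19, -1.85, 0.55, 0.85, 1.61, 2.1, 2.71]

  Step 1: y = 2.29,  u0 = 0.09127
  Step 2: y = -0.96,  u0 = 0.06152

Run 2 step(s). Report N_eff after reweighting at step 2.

N_eff = 1.7570

step 1: w=[0.0000, 0.0000, 0.0000, 0.0000, 0.0522, 0.0928, 0.2455, 0.3176, 0.2918]  mean=1.9608  Neff=3.8808  idx=[5, 6, 6, 7, 7, 7, 8, 8, 8]
step 2: w=[0.7405, 0.0992, 0.0992, 0.0188, 0.0188, 0.0188, 0.0016, 0.0016, 0.0016]  mean=1.0800  Neff=1.7570  idx=[0, 0, 0, 0, 0, 0, 0, 1, 3]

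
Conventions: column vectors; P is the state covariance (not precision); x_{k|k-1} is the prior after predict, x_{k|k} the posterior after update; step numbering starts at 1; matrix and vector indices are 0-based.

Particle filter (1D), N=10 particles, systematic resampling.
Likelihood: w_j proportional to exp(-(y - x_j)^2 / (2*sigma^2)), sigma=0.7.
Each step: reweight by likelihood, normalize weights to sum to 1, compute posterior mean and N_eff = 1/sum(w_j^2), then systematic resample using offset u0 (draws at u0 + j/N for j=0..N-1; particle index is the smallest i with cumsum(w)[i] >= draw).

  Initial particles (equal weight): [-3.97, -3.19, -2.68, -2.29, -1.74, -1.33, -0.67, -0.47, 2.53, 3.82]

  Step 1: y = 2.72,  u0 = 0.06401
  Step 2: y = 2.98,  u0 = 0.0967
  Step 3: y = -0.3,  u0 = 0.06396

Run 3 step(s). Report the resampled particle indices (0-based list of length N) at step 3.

resampled_idx = [0, 1, 2, 2, 3, 4, 5, 6, 6, 7]

step 1: w=[0.0000, 0.0000, 0.0000, 0.0000, 0.0000, 0.0000, 0.0000, 0.0000, 0.7681, 0.2318]  mean=2.8290  Neff=1.5534  idx=[8, 8, 8, 8, 8, 8, 8, 8, 9, 9]
step 2: w=[0.1087, 0.1087, 0.1087, 0.1087, 0.1087, 0.1087, 0.1087, 0.1087, 0.0651, 0.0651]  mean=2.6979  Neff=9.7041  idx=[0, 1, 2, 3, 4, 5, 6, 7, 8, 9]
step 3: w=[0.1250, 0.1250, 0.1250, 0.1250, 0.1250, 0.1250, 0.1250, 0.1250, 0.0000, 0.0000]  mean=2.5300  Neff=8.0004  idx=[0, 1, 2, 2, 3, 4, 5, 6, 6, 7]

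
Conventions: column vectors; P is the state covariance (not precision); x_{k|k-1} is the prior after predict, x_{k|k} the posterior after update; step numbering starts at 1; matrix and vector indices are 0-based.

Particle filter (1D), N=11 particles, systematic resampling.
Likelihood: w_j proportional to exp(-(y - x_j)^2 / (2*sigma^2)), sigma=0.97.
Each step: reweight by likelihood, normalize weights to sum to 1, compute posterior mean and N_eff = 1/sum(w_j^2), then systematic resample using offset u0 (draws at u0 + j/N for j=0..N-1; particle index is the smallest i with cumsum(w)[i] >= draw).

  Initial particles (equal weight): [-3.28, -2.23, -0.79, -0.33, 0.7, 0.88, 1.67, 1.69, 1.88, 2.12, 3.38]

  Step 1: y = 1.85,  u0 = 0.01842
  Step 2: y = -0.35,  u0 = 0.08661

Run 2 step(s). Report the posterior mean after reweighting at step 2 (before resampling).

step 1: w=[0.0000, 0.0000, 0.0045, 0.0147, 0.0913, 0.1118, 0.1812, 0.1818, 0.1842, 0.1773, 0.0531]  mean=1.6653  Neff=6.4459  idx=[3, 4, 5, 6, 6, 7, 7, 8, 8, 9, 9]
step 2: w=[0.3741, 0.2083, 0.1675, 0.0428, 0.0428, 0.0410, 0.0410, 0.0266, 0.0266, 0.0146, 0.0146]  mean=0.6134  Neff=4.5396  idx=[0, 0, 0, 0, 1, 1, 2, 2, 4, 6, 10]

post_mean = 0.6134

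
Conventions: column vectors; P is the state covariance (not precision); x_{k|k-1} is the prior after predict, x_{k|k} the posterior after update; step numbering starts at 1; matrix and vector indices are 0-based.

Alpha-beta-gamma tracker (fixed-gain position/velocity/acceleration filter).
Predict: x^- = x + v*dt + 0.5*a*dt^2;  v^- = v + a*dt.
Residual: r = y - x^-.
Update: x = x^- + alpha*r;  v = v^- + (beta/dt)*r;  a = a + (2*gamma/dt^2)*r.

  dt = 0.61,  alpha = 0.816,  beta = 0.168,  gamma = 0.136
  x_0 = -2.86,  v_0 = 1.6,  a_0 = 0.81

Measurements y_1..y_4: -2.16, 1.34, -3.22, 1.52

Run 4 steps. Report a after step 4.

step 1: x_pred=-1.7333  r=-0.4267  x^+=-2.0815  v^+=1.9766  a^+=0.4981
step 2: x_pred=-0.7831  r=2.1231  x^+=0.9493  v^+=2.8651  a^+=2.0500
step 3: x_pred=3.0785  r=-6.2985  x^+=-2.0611  v^+=2.3810  a^+=-2.5541
step 4: x_pred=-1.0839  r=2.6039  x^+=1.0409  v^+=1.5401  a^+=-0.6507

a_post = -0.6507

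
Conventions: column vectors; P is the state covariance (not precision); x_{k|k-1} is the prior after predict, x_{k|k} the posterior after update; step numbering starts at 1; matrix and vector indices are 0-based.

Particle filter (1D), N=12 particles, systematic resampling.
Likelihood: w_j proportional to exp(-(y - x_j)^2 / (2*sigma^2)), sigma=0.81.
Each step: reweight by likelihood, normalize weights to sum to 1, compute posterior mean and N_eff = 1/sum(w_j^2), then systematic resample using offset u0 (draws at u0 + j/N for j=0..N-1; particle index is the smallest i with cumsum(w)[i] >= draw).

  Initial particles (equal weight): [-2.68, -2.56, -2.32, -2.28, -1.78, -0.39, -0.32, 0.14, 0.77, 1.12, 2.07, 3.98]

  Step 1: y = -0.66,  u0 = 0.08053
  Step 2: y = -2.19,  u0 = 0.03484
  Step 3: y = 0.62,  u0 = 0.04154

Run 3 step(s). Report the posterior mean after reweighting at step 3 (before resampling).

post_mean = -0.4536

step 1: w=[0.0126, 0.0181, 0.0347, 0.0383, 0.1089, 0.2680, 0.2594, 0.1740, 0.0596, 0.0253, 0.0010, 0.0000]  mean=-0.5289  Neff=5.3020  idx=[3, 4, 5, 5, 5, 6, 6, 6, 7, 7, 7, 9]
step 2: w=[0.4168, 0.3689, 0.0355, 0.0355, 0.0355, 0.0292, 0.0292, 0.0292, 0.0067, 0.0067, 0.0067, 0.0001]  mean=-1.6736  Neff=3.1615  idx=[0, 0, 0, 0, 0, 1, 1, 1, 1, 1, 4, 7]
step 3: w=[0.0016, 0.0016, 0.0016, 0.0016, 0.0016, 0.0119, 0.0119, 0.0119, 0.0119, 0.0119, 0.4420, 0.4904]  mean=-0.4536  Neff=2.2904  idx=[7, 10, 10, 10, 10, 10, 11, 11, 11, 11, 11, 11]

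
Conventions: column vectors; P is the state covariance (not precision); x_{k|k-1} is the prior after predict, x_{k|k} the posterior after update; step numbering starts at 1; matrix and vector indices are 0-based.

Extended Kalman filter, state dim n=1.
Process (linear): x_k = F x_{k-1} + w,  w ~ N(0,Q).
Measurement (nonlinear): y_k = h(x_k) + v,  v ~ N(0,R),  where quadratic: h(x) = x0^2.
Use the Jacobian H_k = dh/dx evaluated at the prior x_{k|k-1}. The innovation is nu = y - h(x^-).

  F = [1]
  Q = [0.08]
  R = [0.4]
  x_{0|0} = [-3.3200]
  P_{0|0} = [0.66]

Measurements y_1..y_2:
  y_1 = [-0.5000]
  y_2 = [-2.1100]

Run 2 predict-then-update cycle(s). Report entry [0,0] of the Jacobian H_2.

step 1: x^-=[-3.3200]  P^-=[0.7400]  H_jac=[-6.6400]  S=[33.0263]  K=[-0.1488]  nu=[-11.5224]  x^+=[-1.6057]  P^+=[0.0090]
step 2: x^-=[-1.6057]  P^-=[0.0890]  H_jac=[-3.2114]  S=[1.3175]  K=[-0.2168]  nu=[-4.6883]  x^+=[-0.5891]  P^+=[0.0270]

H_jac[0,0] = -3.2114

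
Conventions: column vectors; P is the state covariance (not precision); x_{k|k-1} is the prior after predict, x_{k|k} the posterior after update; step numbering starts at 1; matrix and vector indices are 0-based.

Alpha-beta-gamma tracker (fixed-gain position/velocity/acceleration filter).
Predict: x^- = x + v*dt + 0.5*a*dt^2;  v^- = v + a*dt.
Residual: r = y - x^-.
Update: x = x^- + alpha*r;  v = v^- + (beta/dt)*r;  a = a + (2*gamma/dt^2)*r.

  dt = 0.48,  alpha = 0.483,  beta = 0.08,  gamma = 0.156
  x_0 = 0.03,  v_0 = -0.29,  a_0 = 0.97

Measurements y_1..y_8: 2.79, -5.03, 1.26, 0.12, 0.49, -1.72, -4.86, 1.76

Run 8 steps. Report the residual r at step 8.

step 1: x_pred=0.0025  r=2.7875  x^+=1.3489  v^+=0.6402  a^+=4.7447
step 2: x_pred=2.2028  r=-7.2328  x^+=-1.2907  v^+=1.7122  a^+=-5.0497
step 3: x_pred=-1.0505  r=2.3105  x^+=0.0654  v^+=-0.3266  a^+=-1.9208
step 4: x_pred=-0.3126  r=0.4326  x^+=-0.1037  v^+=-1.1765  a^+=-1.3350
step 5: x_pred=-0.8222  r=1.3122  x^+=-0.1884  v^+=-1.5986  a^+=0.4419
step 6: x_pred=-0.9048  r=-0.8152  x^+=-1.2985  v^+=-1.5224  a^+=-0.6620
step 7: x_pred=-2.1055  r=-2.7545  x^+=-3.4359  v^+=-2.2992  a^+=-4.3920
step 8: x_pred=-5.0455  r=6.8055  x^+=-1.7585  v^+=-3.2731  a^+=4.8238

resid = 6.8055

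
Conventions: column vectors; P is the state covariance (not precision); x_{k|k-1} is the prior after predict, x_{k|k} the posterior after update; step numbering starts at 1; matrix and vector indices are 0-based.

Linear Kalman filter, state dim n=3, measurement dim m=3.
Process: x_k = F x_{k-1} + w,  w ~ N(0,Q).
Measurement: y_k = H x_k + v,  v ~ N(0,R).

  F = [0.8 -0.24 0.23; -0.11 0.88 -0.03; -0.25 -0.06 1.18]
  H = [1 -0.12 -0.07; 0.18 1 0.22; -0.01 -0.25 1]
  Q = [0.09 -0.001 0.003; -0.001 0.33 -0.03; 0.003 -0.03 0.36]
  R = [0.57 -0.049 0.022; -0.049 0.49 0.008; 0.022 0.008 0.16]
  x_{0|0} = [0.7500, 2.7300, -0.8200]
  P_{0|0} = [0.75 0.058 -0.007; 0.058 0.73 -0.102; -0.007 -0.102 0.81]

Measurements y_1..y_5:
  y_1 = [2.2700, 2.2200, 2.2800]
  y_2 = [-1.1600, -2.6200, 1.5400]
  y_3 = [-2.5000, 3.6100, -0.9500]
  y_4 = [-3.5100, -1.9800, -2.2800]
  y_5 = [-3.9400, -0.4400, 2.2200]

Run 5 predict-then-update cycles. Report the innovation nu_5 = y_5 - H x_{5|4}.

step 1: x^-=[-0.2438, 2.3445, -1.3189]  P^-=[0.6413 -0.2054 0.1081; -0.2054 0.8992 -0.1942; 0.1081 -0.1942 1.5577]  S=[1.2628 -0.2253 0.1128; -0.2253 1.3345 -0.0283; 0.1128 -0.0283 1.8678]  K=[0.5240 0.0399 0.0509; -0.1135 0.5905 -0.2074; -0.0347 0.1383 0.8635]  nu=[2.7028, 0.2095, 4.1826]  x^+=[1.3937, 1.2939, 2.2281]  P^+=[0.2912 -0.0599 0.0079; -0.0599 0.2948 0.0421; 0.0079 0.0421 0.1491]
step 2: x^-=[1.3169, 0.9185, 2.2031]  P^-=[0.3225 -0.1252 -0.0167; -0.1252 0.5713 0.0128; -0.0167 0.0128 0.5745]  S=[0.9361 -0.1955 0.0088; -0.1955 1.0588 0.0070; 0.0088 0.0070 0.7635]  K=[0.3617 -0.0002 0.0107; -0.1011 0.5034 -0.1721; -0.0454 0.1153 0.7479]  nu=[-2.2125, -4.2602, -0.4203]  x^+=[0.5130, -0.9301, 1.4981]  P^+=[0.1999 -0.0533 -0.0017; -0.0533 0.2518 0.0367; -0.0017 0.0367 0.1287]
step 3: x^-=[0.9782, -0.9199, 1.6953]  P^-=[0.2550 -0.1038 -0.0114; -0.1038 0.5359 0.0074; -0.0114 0.0074 0.5468]  S=[0.8621 -0.1805 0.0109; -0.1805 1.0256 0.0045; 0.0109 0.0045 0.7364]  K=[0.3102 -0.0044 0.0117; -0.0907 0.4907 -0.1722; -0.0447 0.1114 0.7402]  nu=[-3.4699, 3.9808, -2.8655]  x^+=[-0.1491, 1.8416, 0.1726]  P^+=[0.1714 -0.0478 -0.0016; -0.0478 0.2444 0.0350; -0.0016 0.0350 0.1271]
step 4: x^-=[-0.5216, 1.6319, 0.1305]  P^-=[0.2344 -0.0961 -0.0056; -0.0961 0.5288 0.0041; -0.0056 0.0041 0.5431]  S=[0.8386 -0.1742 0.0153; -0.1742 1.0195 0.0030; 0.0153 0.0030 0.7337]  K=[0.2926 -0.0041 0.0158; -0.0859 0.4885 -0.1735; -0.0432 0.1107 0.7393]  nu=[-2.7834, -3.5467, -2.0077]  x^+=[-1.3531, 0.4869, -1.6261]  P^+=[0.1619 -0.0452 -0.0008; -0.0452 0.2427 0.0345; -0.0008 0.0345 0.1268]
step 5: x^-=[-1.5733, 0.6261, -1.6097]  P^-=[0.2275 -0.0931 -0.0029; -0.0931 0.5270 0.0028; -0.0029 0.0028 0.5418]  S=[0.8306 -0.1716 0.0176; -0.1716 1.0180 0.0023; 0.0176 0.0023 0.7330]  K=[0.2865 -0.0036 0.0178; -0.0840 0.4880 -0.1742; -0.0424 0.1105 0.7390]  nu=[-2.4042, -0.4287, 3.9705]  x^+=[-2.1899, -0.0729, 1.3788]  P^+=[0.1586 -0.0441 -0.0003; -0.0441 0.2422 0.0343; -0.0003 0.0343 0.1268]

innov = [-2.4042, -0.4287, 3.9705]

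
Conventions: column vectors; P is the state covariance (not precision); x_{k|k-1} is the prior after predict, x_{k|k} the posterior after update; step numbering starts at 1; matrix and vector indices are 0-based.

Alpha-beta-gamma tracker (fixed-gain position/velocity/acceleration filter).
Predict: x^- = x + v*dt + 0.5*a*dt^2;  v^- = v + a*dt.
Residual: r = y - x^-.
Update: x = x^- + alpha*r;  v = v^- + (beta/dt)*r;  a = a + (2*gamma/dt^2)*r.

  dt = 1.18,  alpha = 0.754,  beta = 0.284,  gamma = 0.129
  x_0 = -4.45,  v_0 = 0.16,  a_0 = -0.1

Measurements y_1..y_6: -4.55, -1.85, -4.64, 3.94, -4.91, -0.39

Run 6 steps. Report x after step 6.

step 1: x_pred=-4.3308  r=-0.2192  x^+=-4.4961  v^+=-0.0108  a^+=-0.1406
step 2: x_pred=-4.6067  r=2.7567  x^+=-2.5281  v^+=0.4868  a^+=0.3702
step 3: x_pred=-1.6960  r=-2.9440  x^+=-3.9158  v^+=0.2150  a^+=-0.1753
step 4: x_pred=-3.7841  r=7.7241  x^+=2.0399  v^+=1.8672  a^+=1.2559
step 5: x_pred=5.1175  r=-10.0275  x^+=-2.4432  v^+=0.9357  a^+=-0.6021
step 6: x_pred=-1.7583  r=1.3683  x^+=-0.7266  v^+=0.5545  a^+=-0.3486

x_post = -0.7266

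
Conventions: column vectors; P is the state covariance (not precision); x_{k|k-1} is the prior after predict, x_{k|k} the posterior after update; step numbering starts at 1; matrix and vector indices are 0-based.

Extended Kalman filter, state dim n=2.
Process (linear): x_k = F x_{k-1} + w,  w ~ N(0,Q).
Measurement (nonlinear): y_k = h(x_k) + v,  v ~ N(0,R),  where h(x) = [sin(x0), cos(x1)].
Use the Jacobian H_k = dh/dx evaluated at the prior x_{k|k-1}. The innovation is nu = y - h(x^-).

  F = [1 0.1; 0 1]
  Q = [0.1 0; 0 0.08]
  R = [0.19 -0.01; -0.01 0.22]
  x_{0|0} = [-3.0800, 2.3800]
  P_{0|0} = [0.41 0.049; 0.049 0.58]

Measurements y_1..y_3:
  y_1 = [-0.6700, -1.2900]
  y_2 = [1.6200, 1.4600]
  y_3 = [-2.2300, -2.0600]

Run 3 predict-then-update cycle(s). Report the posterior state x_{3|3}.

x_post = [-1.8848, 3.1276]

step 1: x^-=[-2.8420, 2.3800]  P^-=[0.5256 0.1070; 0.1070 0.6600]  H_jac=[-0.9555 0.0000; 0.0000 -0.6901]  S=[0.6698 0.0605; 0.0605 0.5343]  K=[-0.7449 -0.0538; -0.0764 -0.8438]  nu=[-0.3749, -0.5663]  x^+=[-2.5323, 2.8864]  P^+=[0.1476 0.0064; 0.0064 0.2679]
step 2: x^-=[-2.2437, 2.8864]  P^-=[0.2515 0.0331; 0.0331 0.3479]  H_jac=[-0.6232 0.0000; 0.0000 -0.2524]  S=[0.2877 -0.0048; -0.0048 0.2422]  K=[-0.5456 -0.0453; -0.0779 -0.3642]  nu=[2.4020, 2.4276]  x^+=[-3.6643, 1.8154]  P^+=[0.1656 0.0179; 0.0179 0.3143]
step 3: x^-=[-3.4827, 1.8154]  P^-=[0.2723 0.0493; 0.0493 0.3943]  H_jac=[-0.9424 0.0000; 0.0000 -0.9702]  S=[0.4318 0.0351; 0.0351 0.5912]  K=[-0.5905 -0.0459; -0.0553 -0.6438]  nu=[-2.5646, -1.8178]  x^+=[-1.8848, 3.1276]  P^+=[0.1186 0.0043; 0.0043 0.1454]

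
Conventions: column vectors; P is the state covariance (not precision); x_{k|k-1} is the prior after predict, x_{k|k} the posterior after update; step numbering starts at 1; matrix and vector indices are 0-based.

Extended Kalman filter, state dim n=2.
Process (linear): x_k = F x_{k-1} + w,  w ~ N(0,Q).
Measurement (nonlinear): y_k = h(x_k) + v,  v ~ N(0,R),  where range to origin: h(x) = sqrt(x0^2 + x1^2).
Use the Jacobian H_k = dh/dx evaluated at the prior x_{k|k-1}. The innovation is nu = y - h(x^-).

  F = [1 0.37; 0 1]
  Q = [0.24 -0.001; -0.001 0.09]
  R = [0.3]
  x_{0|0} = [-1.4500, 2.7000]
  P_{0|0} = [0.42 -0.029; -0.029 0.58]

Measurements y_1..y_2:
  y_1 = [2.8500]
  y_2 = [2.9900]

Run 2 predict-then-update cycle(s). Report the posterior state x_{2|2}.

step 1: x^-=[-0.4510, 2.7000]  P^-=[0.7179 0.1846; 0.1846 0.6700]  H_jac=[-0.1648 0.9863]  S=[0.9113]  K=[0.0700; 0.6918]  nu=[0.1126]  x^+=[-0.4431, 2.7779]  P^+=[0.7135 0.1405; 0.1405 0.2339]
step 2: x^-=[0.5847, 2.7779]  P^-=[1.0894 0.2260; 0.2260 0.3239]  H_jac=[0.2060 0.9786]  S=[0.7475]  K=[0.5961; 0.4863]  nu=[0.1512]  x^+=[0.6749, 2.8514]  P^+=[0.8239 0.0093; 0.0093 0.1471]

x_post = [0.6749, 2.8514]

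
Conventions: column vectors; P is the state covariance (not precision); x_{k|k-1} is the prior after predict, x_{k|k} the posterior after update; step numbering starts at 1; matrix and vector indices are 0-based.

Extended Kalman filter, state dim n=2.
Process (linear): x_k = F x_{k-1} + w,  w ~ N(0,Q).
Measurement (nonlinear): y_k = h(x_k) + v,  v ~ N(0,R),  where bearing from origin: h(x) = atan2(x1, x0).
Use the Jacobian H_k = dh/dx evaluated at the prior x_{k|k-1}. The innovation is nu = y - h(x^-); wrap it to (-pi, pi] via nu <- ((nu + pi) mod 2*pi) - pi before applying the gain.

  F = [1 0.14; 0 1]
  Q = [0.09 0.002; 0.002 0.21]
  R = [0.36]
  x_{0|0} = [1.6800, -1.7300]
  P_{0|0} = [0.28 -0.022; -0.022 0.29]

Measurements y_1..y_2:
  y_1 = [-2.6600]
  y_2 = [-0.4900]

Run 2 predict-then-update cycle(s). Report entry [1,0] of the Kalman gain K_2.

step 1: x^-=[1.4378, -1.7300]  P^-=[0.3695 0.0206; 0.0206 0.5000]  H_jac=[0.3419 0.2841]  S=[0.4476]  K=[0.2954; 0.3332]  nu=[-1.7826]  x^+=[0.9113, -2.3239]  P^+=[0.3305 -0.0234; -0.0234 0.4503]
step 2: x^-=[0.5860, -2.3239]  P^-=[0.4227 0.0416; 0.0416 0.6603]  H_jac=[0.4046 0.1020]  S=[0.4395]  K=[0.3988; 0.1916]  nu=[0.8338]  x^+=[0.9185, -2.1642]  P^+=[0.3528 0.0080; 0.0080 0.6442]

K[1,0] = 0.1916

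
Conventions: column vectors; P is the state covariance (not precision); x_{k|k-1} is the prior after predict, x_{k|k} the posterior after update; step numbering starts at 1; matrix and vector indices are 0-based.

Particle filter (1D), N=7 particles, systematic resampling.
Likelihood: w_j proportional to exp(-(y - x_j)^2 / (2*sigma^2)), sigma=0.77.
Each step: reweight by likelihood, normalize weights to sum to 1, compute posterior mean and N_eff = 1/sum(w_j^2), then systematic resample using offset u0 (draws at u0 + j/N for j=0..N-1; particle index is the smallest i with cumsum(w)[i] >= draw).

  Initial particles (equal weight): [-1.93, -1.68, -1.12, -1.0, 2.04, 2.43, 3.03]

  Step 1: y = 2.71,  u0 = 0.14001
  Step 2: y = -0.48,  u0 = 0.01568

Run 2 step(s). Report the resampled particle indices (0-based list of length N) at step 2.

resampled_idx = [0, 0, 0, 0, 0, 1, 2]

step 1: w=[0.0000, 0.0000, 0.0000, 0.0000, 0.2698, 0.3688, 0.3614]  mean=2.5416  Neff=2.9463  idx=[4, 5, 5, 5, 6, 6, 6]
step 2: w=[0.6568, 0.1101, 0.1101, 0.1101, 0.0043, 0.0043, 0.0043]  mean=2.1815  Neff=2.1374  idx=[0, 0, 0, 0, 0, 1, 2]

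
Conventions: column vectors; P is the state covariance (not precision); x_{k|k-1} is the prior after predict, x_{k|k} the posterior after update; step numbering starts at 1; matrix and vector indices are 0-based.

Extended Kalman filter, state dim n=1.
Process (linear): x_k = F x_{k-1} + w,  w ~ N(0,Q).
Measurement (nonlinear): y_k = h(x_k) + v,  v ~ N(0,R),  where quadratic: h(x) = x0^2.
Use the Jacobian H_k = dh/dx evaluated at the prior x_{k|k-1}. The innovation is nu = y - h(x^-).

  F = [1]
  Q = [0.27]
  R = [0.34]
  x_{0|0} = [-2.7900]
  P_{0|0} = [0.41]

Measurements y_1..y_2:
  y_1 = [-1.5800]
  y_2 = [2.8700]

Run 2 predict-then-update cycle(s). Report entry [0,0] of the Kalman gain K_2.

step 1: x^-=[-2.7900]  P^-=[0.6800]  H_jac=[-5.5800]  S=[21.5128]  K=[-0.1764]  nu=[-9.3641]  x^+=[-1.1384]  P^+=[0.0107]
step 2: x^-=[-1.1384]  P^-=[0.2807]  H_jac=[-2.2767]  S=[1.7953]  K=[-0.3560]  nu=[1.5741]  x^+=[-1.6988]  P^+=[0.0532]

K[0,0] = -0.3560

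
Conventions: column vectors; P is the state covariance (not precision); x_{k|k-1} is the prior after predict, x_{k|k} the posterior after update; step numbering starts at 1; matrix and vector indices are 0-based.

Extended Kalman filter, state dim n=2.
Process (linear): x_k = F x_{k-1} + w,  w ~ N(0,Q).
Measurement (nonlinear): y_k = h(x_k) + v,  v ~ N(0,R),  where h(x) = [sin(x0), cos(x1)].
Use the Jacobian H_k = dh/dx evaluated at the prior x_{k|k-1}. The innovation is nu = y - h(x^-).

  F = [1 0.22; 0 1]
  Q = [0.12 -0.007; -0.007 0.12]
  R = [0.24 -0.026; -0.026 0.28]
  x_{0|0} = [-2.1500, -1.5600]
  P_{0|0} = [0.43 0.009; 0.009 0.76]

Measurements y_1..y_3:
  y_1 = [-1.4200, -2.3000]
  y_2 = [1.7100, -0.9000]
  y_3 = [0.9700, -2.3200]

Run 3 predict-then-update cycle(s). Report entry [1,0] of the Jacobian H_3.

H_jac[1,0] = 0.0000

step 1: x^-=[-2.4932, -1.5600]  P^-=[0.5907 0.1692; 0.1692 0.8800]  H_jac=[-0.7971 0.0000; 0.0000 0.9999]  S=[0.6153 -0.1609; -0.1609 1.1599]  K=[-0.7545 0.0412; -0.0216 0.7556]  nu=[-0.8161, -2.3108]  x^+=[-1.9728, -3.2885]  P^+=[0.2285 0.0312; 0.0312 0.2122]
step 2: x^-=[-2.6962, -3.2885]  P^-=[0.3725 0.0708; 0.0708 0.3322]  H_jac=[-0.9025 0.0000; 0.0000 -0.1464]  S=[0.5434 -0.0166; -0.0166 0.2871]  K=[-0.6209 -0.0721; -0.1231 -0.1765]  nu=[2.1408, 0.0892]  x^+=[-4.0318, -3.5677]  P^+=[0.1630 0.0276; 0.0276 0.3157]
step 3: x^-=[-4.8167, -3.5677]  P^-=[0.3105 0.0901; 0.0901 0.4357]  H_jac=[0.1041 0.0000; 0.0000 -0.4133]  S=[0.2434 -0.0299; -0.0299 0.3544]  K=[0.1212 -0.0948; -0.0241 -0.5101]  nu=[-0.0246, -1.4094]  x^+=[-4.6860, -2.8481]  P^+=[0.3030 0.0719; 0.0719 0.3441]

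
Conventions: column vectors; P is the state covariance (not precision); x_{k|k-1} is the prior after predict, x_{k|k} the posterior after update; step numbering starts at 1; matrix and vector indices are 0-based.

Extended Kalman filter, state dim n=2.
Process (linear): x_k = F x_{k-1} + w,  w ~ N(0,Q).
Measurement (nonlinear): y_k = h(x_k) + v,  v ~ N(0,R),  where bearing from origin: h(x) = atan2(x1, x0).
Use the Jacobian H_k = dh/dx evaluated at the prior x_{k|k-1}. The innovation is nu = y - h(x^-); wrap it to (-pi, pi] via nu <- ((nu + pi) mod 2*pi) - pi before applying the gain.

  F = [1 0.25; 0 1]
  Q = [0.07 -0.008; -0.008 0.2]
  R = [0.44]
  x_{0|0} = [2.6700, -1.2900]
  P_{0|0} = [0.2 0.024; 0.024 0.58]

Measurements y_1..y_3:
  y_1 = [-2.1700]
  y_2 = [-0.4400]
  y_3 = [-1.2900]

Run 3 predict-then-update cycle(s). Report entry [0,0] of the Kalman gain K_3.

step 1: x^-=[2.3475, -1.2900]  P^-=[0.3183 0.1610; 0.1610 0.7800]  H_jac=[0.1798 0.3272]  S=[0.5527]  K=[0.1988; 0.5141]  nu=[-1.6675]  x^+=[2.0160, -2.1473]  P^+=[0.2964 0.1045; 0.1045 0.6339]
step 2: x^-=[1.4791, -2.1473]  P^-=[0.4583 0.2550; 0.2550 0.8339]  H_jac=[0.3158 0.2176]  S=[0.5602]  K=[0.3574; 0.4676]  nu=[0.5276]  x^+=[1.6677, -1.9005]  P^+=[0.3867 0.1614; 0.1614 0.7114]
step 3: x^-=[1.1926, -1.9005]  P^-=[0.5819 0.3312; 0.3312 0.9114]  H_jac=[0.3775 0.2369]  S=[0.6333]  K=[0.4707; 0.5384]  nu=[-0.2796]  x^+=[1.0609, -2.0511]  P^+=[0.4415 0.1707; 0.1707 0.7279]

K[0,0] = 0.4707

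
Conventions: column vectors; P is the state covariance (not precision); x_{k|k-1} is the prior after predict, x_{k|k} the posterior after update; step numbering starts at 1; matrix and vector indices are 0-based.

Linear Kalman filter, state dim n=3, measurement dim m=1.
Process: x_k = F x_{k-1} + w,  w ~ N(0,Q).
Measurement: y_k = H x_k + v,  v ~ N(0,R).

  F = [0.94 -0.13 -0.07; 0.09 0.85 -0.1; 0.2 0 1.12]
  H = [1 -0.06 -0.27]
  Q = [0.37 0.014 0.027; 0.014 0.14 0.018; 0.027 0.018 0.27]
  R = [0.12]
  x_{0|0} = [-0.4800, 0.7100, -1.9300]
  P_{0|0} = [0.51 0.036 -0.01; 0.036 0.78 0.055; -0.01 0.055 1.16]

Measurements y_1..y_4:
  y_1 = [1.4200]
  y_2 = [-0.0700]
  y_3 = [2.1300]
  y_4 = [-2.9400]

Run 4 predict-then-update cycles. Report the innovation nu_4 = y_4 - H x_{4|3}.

step 1: x^-=[-0.4084, 0.7533, -2.2576]  P^-=[0.8330 0.0059 0.0126; 0.0059 0.7156 -0.0451; 0.0126 -0.0451 1.7410]  S=[1.0735]  K=[0.7725; -0.0232; -0.4236]  nu=[1.2640]  x^+=[0.5680, 0.7240, -2.7931]  P^+=[0.1925 0.0251 0.3639; 0.0251 0.7150 -0.0556; 0.3639 -0.0556 1.5484]
step 2: x^-=[0.6353, 0.9458, -3.0146]  P^-=[0.5047 -0.0520 0.3272; -0.0520 0.6804 -0.1712; 0.3272 -0.1712 2.3830]  S=[0.6248]  K=[0.6713; -0.0746; -0.4896]  nu=[-1.4625]  x^+=[-0.3465, 1.0550, -2.2986]  P^+=[0.2231 -0.0207 0.5326; -0.0207 0.6769 -0.1941; 0.5326 -0.1941 2.2333]
step 3: x^-=[-0.3019, 1.0954, -2.6438]  P^-=[0.5210 -0.0870 0.4759; -0.0870 0.6734 -0.3733; 0.4759 -0.3733 3.3189]  S=[0.6267]  K=[0.6346; -0.0425; -0.6348]  nu=[1.7838]  x^+=[0.8301, 1.0196, -3.7761]  P^+=[0.2686 -0.0701 0.7283; -0.0701 0.6723 -0.3902; 0.7283 -0.3902 3.0664]
step 4: x^-=[0.9120, 1.3190, -4.0632]  P^-=[0.5479 -0.1262 0.6523; -0.1262 0.7011 -0.6452; 0.6523 -0.6452 4.4536]  S=[0.6371]  K=[0.5955; 0.0093; -0.8027]  nu=[-4.8700]  x^+=[-1.9878, 1.2738, -0.1538]  P^+=[0.3220 -0.1297 0.9569; -0.1297 0.7010 -0.6404; 0.9569 -0.6404 4.0430]

innov = [-4.8700]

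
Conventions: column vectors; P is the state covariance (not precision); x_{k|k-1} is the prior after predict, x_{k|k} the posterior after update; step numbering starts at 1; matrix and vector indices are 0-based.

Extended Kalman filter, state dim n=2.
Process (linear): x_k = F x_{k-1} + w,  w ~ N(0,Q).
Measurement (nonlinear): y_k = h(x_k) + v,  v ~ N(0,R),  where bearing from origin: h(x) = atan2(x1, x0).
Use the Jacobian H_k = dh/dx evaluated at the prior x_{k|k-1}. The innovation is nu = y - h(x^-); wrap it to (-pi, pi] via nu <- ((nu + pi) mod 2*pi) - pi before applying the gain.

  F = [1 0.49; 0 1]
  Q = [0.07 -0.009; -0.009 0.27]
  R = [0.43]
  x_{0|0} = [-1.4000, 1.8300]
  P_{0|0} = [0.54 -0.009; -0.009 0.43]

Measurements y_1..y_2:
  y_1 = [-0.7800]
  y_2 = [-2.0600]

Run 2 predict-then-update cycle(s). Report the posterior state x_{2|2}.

step 1: x^-=[-0.5033, 1.8300]  P^-=[0.7044 0.1927; 0.1927 0.7000]  H_jac=[-0.5080 -0.1397]  S=[0.6528]  K=[-0.5894; -0.2998]  nu=[-2.6192]  x^+=[1.0405, 2.6152]  P^+=[0.4776 0.0774; 0.0774 0.6413]
step 2: x^-=[2.3219, 2.6152]  P^-=[0.7774 0.3826; 0.3826 0.9113]  H_jac=[-0.2138 0.1898]  S=[0.4673]  K=[-0.2003; 0.1952]  nu=[-2.9047]  x^+=[2.9037, 2.0483]  P^+=[0.7587 0.4009; 0.4009 0.8935]

x_post = [2.9037, 2.0483]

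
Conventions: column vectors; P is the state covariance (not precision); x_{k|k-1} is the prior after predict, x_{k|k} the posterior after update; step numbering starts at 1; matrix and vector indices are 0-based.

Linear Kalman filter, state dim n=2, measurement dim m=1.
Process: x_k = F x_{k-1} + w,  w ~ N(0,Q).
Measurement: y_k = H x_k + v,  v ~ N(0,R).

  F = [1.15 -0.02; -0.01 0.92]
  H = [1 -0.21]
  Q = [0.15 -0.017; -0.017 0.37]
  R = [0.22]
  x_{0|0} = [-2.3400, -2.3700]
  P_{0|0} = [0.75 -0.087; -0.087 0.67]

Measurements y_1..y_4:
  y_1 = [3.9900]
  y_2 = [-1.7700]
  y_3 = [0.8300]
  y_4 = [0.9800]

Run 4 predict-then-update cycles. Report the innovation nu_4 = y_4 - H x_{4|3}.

step 1: x^-=[-2.6436, -2.1570]  P^-=[1.1461 -0.1300; -0.1300 0.9388]  S=[1.4622]  K=[0.8025; -0.2238]  nu=[6.1806]  x^+=[2.3167, -3.5399]  P^+=[0.2044 0.1325; 0.1325 0.8656]
step 2: x^-=[2.7350, -3.2799]  P^-=[0.4146 0.1050; 0.1050 1.1002]  S=[0.6390]  K=[0.6143; -0.1973]  nu=[-5.1937]  x^+=[-0.4554, -2.2553]  P^+=[0.1734 0.1824; 0.1824 1.0753]
step 3: x^-=[-0.4786, -2.0703]  P^-=[0.3714 0.1543; 0.1543 1.2768]  S=[0.5829]  K=[0.5816; -0.1954]  nu=[0.8739]  x^+=[0.0296, -2.2410]  P^+=[0.1742 0.2205; 0.2205 1.2546]
step 4: x^-=[0.0789, -2.0620]  P^-=[0.3708 0.1912; 0.1912 1.4278]  S=[0.5735]  K=[0.5766; -0.1894]  nu=[0.4681]  x^+=[0.3488, -2.1507]  P^+=[0.1802 0.2539; 0.2539 1.4073]

innov = [0.4681]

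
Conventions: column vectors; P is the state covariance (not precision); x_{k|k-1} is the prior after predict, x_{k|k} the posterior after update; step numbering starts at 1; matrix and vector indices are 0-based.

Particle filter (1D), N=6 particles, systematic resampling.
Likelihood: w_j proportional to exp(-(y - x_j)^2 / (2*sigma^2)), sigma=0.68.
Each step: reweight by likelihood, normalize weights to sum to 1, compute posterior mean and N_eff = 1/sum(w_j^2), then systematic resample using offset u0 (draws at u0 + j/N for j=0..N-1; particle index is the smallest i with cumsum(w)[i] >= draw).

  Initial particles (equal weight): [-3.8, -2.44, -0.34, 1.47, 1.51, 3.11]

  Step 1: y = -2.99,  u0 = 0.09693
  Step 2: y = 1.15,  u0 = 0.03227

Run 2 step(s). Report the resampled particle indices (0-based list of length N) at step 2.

step 1: w=[0.4054, 0.5942, 0.0004, 0.0000, 0.0000, 0.0000]  mean=-2.9905  Neff=1.9327  idx=[0, 0, 1, 1, 1, 1]
step 2: w=[0.0000, 0.0000, 0.2500, 0.2500, 0.2500, 0.2500]  mean=-2.4400  Neff=4.0000  idx=[2, 2, 3, 4, 4, 5]

resampled_idx = [2, 2, 3, 4, 4, 5]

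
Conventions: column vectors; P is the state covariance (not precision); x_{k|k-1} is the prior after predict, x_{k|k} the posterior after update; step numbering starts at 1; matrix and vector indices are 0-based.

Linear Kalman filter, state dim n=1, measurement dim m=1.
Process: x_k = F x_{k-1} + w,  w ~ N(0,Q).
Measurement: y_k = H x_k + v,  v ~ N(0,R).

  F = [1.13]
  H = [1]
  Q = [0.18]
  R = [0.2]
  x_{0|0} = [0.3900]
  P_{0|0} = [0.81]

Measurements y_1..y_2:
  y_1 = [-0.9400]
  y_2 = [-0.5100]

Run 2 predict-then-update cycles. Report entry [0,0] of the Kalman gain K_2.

step 1: x^-=[0.4407]  P^-=[1.2143]  S=[1.4143]  K=[0.8586]  nu=[-1.3807]  x^+=[-0.7447]  P^+=[0.1717]
step 2: x^-=[-0.8416]  P^-=[0.3993]  S=[0.5993]  K=[0.6663]  nu=[0.3316]  x^+=[-0.6207]  P^+=[0.1333]

K[0,0] = 0.6663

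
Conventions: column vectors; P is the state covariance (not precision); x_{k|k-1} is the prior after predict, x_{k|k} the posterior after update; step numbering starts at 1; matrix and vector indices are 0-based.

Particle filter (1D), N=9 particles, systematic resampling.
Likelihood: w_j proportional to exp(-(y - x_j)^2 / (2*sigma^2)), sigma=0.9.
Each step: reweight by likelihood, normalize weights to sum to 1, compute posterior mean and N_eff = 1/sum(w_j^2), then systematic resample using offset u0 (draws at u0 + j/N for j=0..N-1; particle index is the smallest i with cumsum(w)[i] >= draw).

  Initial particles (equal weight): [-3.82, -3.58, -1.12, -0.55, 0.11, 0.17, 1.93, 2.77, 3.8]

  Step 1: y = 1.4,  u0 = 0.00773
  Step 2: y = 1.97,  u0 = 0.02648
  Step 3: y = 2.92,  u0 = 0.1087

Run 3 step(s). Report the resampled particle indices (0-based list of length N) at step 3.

step 1: w=[0.0000, 0.0000, 0.0097, 0.0467, 0.1747, 0.1917, 0.4102, 0.1532, 0.0139]  mean=1.2842  Neff=3.8250  idx=[2, 4, 4, 5, 6, 6, 6, 6, 7]
step 2: w=[0.0005, 0.0234, 0.0234, 0.0268, 0.1981, 0.1981, 0.1981, 0.1981, 0.1335]  mean=1.9080  Neff=5.6640  idx=[2, 4, 4, 5, 6, 6, 7, 7, 8]
step 3: w=[0.0016, 0.1134, 0.1134, 0.1134, 0.1134, 0.1134, 0.1134, 0.1134, 0.2048]  mean=2.0991  Neff=7.5807  idx=[1, 2, 3, 4, 5, 6, 7, 8, 8]

resampled_idx = [1, 2, 3, 4, 5, 6, 7, 8, 8]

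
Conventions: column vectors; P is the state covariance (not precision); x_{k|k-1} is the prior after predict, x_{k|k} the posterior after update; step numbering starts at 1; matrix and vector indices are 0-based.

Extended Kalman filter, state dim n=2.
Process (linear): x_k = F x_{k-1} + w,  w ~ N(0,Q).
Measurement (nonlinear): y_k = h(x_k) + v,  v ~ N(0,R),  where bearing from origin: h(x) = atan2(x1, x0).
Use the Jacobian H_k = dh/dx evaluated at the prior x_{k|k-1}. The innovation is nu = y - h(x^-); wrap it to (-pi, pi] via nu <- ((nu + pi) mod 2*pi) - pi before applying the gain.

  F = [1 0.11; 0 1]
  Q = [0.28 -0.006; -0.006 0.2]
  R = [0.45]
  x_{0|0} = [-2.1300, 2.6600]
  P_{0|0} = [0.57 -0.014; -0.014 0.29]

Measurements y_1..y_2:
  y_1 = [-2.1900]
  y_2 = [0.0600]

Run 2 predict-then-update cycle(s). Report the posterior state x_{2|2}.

step 1: x^-=[-1.8374, 2.6600]  P^-=[0.8504 0.0119; 0.0119 0.4900]  H_jac=[-0.2545 -0.1758]  S=[0.5213]  K=[-0.4192; -0.1711]  nu=[1.9179]  x^+=[-2.6414, 2.3319]  P^+=[0.7588 -0.0255; -0.0255 0.4747]
step 2: x^-=[-2.3849, 2.3319]  P^-=[1.0390 0.0207; 0.0207 0.6747]  H_jac=[-0.2096 -0.2144]  S=[0.5285]  K=[-0.4204; -0.2819]  nu=[-2.3074]  x^+=[-1.4147, 2.9824]  P^+=[0.9455 -0.0419; -0.0419 0.6327]

x_post = [-1.4147, 2.9824]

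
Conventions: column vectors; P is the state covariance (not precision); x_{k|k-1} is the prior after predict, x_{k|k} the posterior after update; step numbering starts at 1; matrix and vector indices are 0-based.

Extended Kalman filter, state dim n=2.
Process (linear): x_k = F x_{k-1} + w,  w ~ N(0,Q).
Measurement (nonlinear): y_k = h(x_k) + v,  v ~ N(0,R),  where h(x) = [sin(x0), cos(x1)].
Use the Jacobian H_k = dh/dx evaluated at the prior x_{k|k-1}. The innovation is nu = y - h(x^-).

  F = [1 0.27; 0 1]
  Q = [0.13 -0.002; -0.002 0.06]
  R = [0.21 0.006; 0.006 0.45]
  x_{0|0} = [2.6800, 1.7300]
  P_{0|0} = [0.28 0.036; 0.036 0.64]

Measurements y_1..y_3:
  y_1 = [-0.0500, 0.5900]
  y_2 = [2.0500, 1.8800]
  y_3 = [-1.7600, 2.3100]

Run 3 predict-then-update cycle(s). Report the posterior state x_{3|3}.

x_post = [3.3888, 0.4448]

step 1: x^-=[3.1471, 1.7300]  P^-=[0.4761 0.2068; 0.2068 0.7000]  H_jac=[-1.0000 0.0000; 0.0000 -0.9874]  S=[0.6861 0.2102; 0.2102 1.1324]  K=[-0.6772 -0.0546; -0.1213 -0.5878]  nu=[-0.0445, 0.7485]  x^+=[3.1363, 1.2954]  P^+=[0.1425 0.0290; 0.0290 0.2686]
step 2: x^-=[3.4861, 1.2954]  P^-=[0.3078 0.0995; 0.0995 0.3286]  H_jac=[-0.9412 0.0000; 0.0000 -0.9623]  S=[0.4827 0.0962; 0.0962 0.7543]  K=[-0.5899 -0.0518; -0.1135 -0.4048]  nu=[2.3877, 1.6081]  x^+=[1.9943, 0.3735]  P^+=[0.1319 0.0279; 0.0279 0.1900]
step 3: x^-=[2.0952, 0.3735]  P^-=[0.2909 0.0772; 0.0772 0.2500]  H_jac=[-0.5007 0.0000; 0.0000 -0.3649]  S=[0.2829 0.0201; 0.0201 0.4833]  K=[-0.5121 -0.0370; -0.1236 -0.1836]  nu=[-2.6256, 1.3790]  x^+=[3.3888, 0.4448]  P^+=[0.2152 0.0540; 0.0540 0.2285]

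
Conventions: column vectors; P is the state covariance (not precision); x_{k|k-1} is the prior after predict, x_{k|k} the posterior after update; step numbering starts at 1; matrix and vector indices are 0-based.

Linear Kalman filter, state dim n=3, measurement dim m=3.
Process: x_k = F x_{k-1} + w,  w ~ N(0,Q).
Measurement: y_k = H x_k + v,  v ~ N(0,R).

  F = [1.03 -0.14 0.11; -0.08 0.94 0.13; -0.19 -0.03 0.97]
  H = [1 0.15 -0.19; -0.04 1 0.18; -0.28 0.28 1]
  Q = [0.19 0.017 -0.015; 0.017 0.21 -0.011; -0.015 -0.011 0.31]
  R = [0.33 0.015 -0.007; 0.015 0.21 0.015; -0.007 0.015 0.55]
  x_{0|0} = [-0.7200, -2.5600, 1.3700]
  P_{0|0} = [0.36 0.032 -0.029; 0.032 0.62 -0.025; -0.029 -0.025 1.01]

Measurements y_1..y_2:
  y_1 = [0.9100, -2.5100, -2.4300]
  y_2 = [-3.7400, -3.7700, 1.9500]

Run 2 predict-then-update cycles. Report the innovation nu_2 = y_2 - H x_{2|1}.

innov = [-4.5232, -1.1901, 3.6453]

step 1: x^-=[-0.2325, -2.1707, 1.5425]  P^-=[0.5813 -0.0542 -0.0001; -0.0542 0.7669 0.0790; -0.0001 0.0790 1.2864]  S=[0.9542 -0.0040 -0.3873; -0.0040 1.0523 0.5665; -0.3873 0.5665 1.9949]  K=[0.6253 -0.1046 0.0619; 0.0266 0.7771 -0.0607; 0.0331 -0.0725 0.6829]  nu=[1.7612, -0.6262, -3.4298]  x^+=[0.7221, -2.4023, -0.6962]  P^+=[0.2258 -0.0201 0.0969; -0.0201 0.1757 -0.0767; 0.0969 -0.0767 0.4229]
step 2: x^-=[1.0035, -2.4065, -0.7405]  P^-=[0.4682 -0.0327 0.0922; -0.0327 0.3561 -0.0352; 0.0922 -0.0352 0.6848]  S=[0.7881 0.0168 -0.1673; 0.0168 0.5776 0.2074; -0.1673 0.2074 1.2331]  K=[0.5796 -0.0973 0.0561; 0.0123 0.6230 -0.0434; 0.0617 -0.0508 0.5433]  nu=[-4.5232, -1.1901, 3.6453]  x^+=[-1.2980, -3.3615, 1.0215]  P^+=[0.2091 -0.0186 0.0891; -0.0186 0.1402 -0.0591; 0.0891 -0.0591 0.3391]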